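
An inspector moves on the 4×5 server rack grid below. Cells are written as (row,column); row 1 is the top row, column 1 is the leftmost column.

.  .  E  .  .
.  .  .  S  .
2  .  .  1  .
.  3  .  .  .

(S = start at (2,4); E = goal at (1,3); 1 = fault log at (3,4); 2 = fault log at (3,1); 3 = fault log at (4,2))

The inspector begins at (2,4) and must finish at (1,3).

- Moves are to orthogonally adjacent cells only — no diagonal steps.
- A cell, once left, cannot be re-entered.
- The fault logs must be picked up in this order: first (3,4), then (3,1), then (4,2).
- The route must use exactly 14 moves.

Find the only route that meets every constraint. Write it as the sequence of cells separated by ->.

The waypoints must appear in the order (3,4), (3,1), (4,2), with no cell reused.
Route from (2,4): down to (3,4), 3× left (reaching (3,1)), down to (4,1), 4× right (reaching (4,5)), 3× up (reaching (1,5)), 2× left (reaching (1,3)) — 14 moves in all.
Check: order respected (1 at step 1, 2 at step 4, 3 at step 6); 14 moves as required.

(2,4) -> (3,4) -> (3,3) -> (3,2) -> (3,1) -> (4,1) -> (4,2) -> (4,3) -> (4,4) -> (4,5) -> (3,5) -> (2,5) -> (1,5) -> (1,4) -> (1,3)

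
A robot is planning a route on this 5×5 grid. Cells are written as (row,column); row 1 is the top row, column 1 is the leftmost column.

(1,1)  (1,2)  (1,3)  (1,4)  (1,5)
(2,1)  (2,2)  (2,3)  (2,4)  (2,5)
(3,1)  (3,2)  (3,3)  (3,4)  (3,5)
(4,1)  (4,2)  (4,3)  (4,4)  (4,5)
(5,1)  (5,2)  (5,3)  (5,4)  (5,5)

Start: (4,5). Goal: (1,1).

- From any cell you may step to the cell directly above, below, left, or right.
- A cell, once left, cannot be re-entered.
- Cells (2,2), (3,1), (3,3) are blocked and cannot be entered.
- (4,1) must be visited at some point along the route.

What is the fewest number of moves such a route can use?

Any route passes through (4,1) somewhere between (4,5) and (1,1). Summing Manhattan distances along the two legs ((4,5) → (4,1) → (1,1)) gives a lower bound of 4 + 3 = 7 moves.
That bound ignores the blocked cells. Measuring each leg by the fewest moves that actually steer around them ((4,5)→(4,1): 4; (4,1)→(1,1): 9) raises the lower bound to 13.
The shortest route satisfying every rule uses 15 moves: (4,5) → (5,5) → (5,4) → (5,3) → (5,2) → (5,1) → (4,1) → (4,2) → (4,3) → (4,4) → (3,4) → (2,4) → (1,4) → (1,3) → (1,2) → (1,1).
The no-revisit rule (legs can't share cells) pushes the minimum above the 13-move bound; an exhaustive check rules out every length from 13 to 14, leaving 15 as the minimum.

15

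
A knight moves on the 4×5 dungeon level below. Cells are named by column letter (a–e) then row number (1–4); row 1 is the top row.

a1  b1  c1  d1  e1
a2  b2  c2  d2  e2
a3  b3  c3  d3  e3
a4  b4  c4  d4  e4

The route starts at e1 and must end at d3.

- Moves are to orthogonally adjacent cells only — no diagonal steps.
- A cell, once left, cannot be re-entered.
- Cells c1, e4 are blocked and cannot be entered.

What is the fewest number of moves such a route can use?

The Manhattan distance from e1 to d3 is |1−3| + |5−4| = 3, so at least 3 moves are needed.
A route of 3 moves achieves this: e1 → e2 → e3 → d3.
Since 3 matches the lower bound, it is optimal.

3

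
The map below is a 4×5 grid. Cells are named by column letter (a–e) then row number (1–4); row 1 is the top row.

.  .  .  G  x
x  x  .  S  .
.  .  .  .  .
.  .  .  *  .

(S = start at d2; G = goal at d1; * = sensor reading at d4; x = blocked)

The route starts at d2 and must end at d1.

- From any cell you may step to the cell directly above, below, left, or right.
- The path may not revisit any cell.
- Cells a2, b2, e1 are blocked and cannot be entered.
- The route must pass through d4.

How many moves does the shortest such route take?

7

Any route passes through d4 somewhere between d2 and d1. Summing Manhattan distances along the two legs (d2 → d4 → d1) gives a lower bound of 2 + 3 = 5 moves.
The shortest route satisfying every rule uses 7 moves: d2 → d3 → d4 → c4 → c3 → c2 → c1 → d1.
The no-revisit rule (legs can't share cells) pushes the minimum above the 5-move bound; an exhaustive check rules out every length from 5 to 6, leaving 7 as the minimum.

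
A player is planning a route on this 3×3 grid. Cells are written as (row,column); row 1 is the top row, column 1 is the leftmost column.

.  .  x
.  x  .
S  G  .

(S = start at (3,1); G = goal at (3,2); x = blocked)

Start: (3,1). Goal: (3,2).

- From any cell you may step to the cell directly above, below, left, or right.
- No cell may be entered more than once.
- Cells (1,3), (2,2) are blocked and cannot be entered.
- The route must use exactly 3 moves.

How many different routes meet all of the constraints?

0

Need simple routes of exactly 3 moves from (3,1) to (3,2) (Manhattan distance 1, so 1 moves are spent on a detour and 1 undoing it).
No route satisfies every constraint, so the count is 0.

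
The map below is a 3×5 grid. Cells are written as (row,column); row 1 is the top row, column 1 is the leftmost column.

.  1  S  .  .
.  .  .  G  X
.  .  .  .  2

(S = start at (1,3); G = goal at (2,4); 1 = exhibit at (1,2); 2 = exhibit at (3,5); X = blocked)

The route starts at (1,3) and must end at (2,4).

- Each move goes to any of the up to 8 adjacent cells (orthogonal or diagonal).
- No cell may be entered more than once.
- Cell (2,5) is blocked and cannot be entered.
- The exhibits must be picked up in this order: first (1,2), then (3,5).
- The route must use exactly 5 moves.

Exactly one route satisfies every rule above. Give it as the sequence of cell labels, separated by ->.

The waypoints must appear in the order (1,2), (3,5), with no cell reused.
Route from (1,3): left to (1,2), 2× down-right (reaching (3,4)), right to (3,5), up-left to (2,4) — 5 moves in all.
Check: order respected (1 at step 1, 2 at step 4); 5 moves as required.

(1,3) -> (1,2) -> (2,3) -> (3,4) -> (3,5) -> (2,4)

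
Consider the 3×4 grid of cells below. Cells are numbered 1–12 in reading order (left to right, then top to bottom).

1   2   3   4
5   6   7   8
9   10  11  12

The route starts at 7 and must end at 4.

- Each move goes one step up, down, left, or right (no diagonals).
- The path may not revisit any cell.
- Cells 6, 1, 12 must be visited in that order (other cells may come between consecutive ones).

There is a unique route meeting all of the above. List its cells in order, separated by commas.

7, 6, 2, 1, 5, 9, 10, 11, 12, 8, 4

The waypoints must appear in the order 6, 1, 12, with no cell reused.
Route from 7: left to 6, up to 2, left to 1, 2× down (reaching 9), 3× right (reaching 12), 2× up (reaching 4) — 10 moves in all.
Check: order respected (6 at step 1, 1 at step 3, 12 at step 8).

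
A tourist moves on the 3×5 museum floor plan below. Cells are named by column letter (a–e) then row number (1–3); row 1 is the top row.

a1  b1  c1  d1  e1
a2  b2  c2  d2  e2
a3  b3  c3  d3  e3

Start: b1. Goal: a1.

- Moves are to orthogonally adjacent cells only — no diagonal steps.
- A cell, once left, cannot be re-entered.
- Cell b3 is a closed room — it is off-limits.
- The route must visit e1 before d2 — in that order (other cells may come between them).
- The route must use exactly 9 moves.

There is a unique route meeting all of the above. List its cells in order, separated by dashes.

The waypoints must appear in the order e1, d2, with no cell reused.
Route from b1: 3× right (reaching e1), down to e2, 4× left (reaching a2), up to a1 — 9 moves in all.
Check: order respected (e1 at step 3, d2 at step 5); 9 moves as required.

b1 - c1 - d1 - e1 - e2 - d2 - c2 - b2 - a2 - a1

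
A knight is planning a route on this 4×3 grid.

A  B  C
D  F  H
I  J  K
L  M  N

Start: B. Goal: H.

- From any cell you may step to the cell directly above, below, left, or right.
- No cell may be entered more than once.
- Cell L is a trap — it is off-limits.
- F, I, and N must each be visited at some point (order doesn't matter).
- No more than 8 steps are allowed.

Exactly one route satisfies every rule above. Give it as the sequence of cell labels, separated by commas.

B, F, D, I, J, M, N, K, H

Any route must reach F, I, and N and still end at H within 8 moves, so the order of the required stops is forced.
Route from B: down to F, left to D, down to I, right to J, down to M, right to N, 2× up (reaching H) — 8 moves in all.
Check: all required cells visited; 8 ≤ 8 moves.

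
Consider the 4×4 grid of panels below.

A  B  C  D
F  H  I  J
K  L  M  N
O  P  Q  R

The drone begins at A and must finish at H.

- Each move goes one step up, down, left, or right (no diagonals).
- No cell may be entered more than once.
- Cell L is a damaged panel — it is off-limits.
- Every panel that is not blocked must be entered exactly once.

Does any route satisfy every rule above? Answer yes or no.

One route that works: A → F → K → O → P → Q → R → N → M → I → J → D → C → B → H.

yes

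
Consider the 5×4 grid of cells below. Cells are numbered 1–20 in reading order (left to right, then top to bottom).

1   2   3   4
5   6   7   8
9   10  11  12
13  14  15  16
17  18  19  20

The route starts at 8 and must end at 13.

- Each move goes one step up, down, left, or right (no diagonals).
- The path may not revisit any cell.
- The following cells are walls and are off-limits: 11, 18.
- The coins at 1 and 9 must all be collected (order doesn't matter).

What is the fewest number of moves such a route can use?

7

Any route passes through 1 and 9 in some order between 8 and 13. Summing Manhattan distances along each leg and taking the cheapest ordering (8 → 1 → 9 → 13) gives a lower bound of 4 + 2 + 1 = 7 moves.
A route of 7 moves achieves this: 8 → 4 → 3 → 2 → 1 → 5 → 9 → 13.
Since 7 matches the lower bound, it is optimal.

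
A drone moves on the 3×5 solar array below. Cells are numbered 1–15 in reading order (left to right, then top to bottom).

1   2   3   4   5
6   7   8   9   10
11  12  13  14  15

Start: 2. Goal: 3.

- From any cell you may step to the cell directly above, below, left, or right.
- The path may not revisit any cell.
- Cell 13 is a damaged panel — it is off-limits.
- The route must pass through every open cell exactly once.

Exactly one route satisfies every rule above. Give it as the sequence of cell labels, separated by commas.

Need to visit all 14 open cells exactly once, starting at 2 and ending at 3.
Route from 2: left 1 to 1, down 2 to 11, right 1 to 12, up 1 to 7, right 2 to 9, down 1 to 14, right 1 to 15, up 2 to 5, left 2 to 3 — 13 moves in all.
Check: all 14 open cells covered.

2, 1, 6, 11, 12, 7, 8, 9, 14, 15, 10, 5, 4, 3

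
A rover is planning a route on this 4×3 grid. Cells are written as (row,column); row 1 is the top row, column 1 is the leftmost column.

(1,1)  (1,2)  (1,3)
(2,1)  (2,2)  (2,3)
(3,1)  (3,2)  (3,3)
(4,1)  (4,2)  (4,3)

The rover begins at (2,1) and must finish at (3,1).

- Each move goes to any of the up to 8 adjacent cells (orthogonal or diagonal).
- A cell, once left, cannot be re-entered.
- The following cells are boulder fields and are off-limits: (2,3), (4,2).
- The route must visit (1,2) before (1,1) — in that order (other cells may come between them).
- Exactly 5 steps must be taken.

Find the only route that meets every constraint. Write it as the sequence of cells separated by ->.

The waypoints must appear in the order (1,2), (1,1), with no cell reused.
Route from (2,1): up-right 1 to (1,2), left 1 to (1,1), down-right 1 to (2,2), down 1 to (3,2), left 1 to (3,1) — 5 moves in all.
Check: order respected ((1,2) at step 1, (1,1) at step 2); 5 moves as required.

(2,1) -> (1,2) -> (1,1) -> (2,2) -> (3,2) -> (3,1)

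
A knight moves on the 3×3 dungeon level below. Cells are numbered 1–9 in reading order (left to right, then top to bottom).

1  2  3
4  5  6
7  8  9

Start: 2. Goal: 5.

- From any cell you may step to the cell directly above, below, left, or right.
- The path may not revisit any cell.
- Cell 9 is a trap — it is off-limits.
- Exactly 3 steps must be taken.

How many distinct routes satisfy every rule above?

Need simple routes of exactly 3 moves from 2 to 5 (Manhattan distance 1, so 1 moves are spent on a detour and 1 undoing it).
Enumerating: 2 1 4 5 | 2 3 6 5.
That gives 2 routes.

2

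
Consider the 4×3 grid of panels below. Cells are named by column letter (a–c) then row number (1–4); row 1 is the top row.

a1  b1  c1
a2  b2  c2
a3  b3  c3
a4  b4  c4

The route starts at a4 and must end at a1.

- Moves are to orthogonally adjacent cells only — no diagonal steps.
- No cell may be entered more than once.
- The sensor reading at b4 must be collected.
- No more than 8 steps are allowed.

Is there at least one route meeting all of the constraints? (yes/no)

One route that works: a4 → b4 → b3 → b2 → b1 → a1.

yes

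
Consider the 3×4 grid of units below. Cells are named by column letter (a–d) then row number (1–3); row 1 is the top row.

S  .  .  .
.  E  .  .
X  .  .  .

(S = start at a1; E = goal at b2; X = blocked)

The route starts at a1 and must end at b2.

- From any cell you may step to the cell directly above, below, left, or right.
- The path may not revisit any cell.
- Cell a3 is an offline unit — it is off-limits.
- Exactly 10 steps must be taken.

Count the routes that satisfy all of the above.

Need simple routes of exactly 10 moves from a1 to b2 (Manhattan distance 2, so 4 moves are spent on a detour and 4 undoing it).
No route satisfies every constraint, so the count is 0.

0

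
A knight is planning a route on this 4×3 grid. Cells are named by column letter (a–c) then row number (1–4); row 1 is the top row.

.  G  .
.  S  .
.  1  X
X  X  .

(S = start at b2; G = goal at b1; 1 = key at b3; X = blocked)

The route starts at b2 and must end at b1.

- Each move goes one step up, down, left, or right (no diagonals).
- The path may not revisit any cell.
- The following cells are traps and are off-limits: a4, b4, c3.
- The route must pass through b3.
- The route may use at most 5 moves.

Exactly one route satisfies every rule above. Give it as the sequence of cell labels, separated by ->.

Any route must reach b3 and still end at b1 within 5 moves, so the order of the required stops is forced.
Route from b2: down to b3, left to a3, 2× up (reaching a1), right to b1 — 5 moves in all.
Check: all required cells visited; 5 ≤ 5 moves.

b2 -> b3 -> a3 -> a2 -> a1 -> b1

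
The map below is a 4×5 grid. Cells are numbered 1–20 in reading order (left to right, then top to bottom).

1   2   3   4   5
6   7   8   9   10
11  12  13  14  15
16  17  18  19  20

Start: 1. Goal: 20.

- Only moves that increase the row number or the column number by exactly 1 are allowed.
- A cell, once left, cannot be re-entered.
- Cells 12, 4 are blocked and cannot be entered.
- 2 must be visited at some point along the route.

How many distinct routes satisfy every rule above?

A right/down-only route from 1 to 20 makes exactly 3 down-moves and 4 right-moves in some order.
With no other constraints that would be C(7,3) = 35 routes.
Split at 2 and multiply the segment counts (each segment already excludes blocked cells): 1→2: 1; 2→20: 12; product = 12.
That gives 12 routes.

12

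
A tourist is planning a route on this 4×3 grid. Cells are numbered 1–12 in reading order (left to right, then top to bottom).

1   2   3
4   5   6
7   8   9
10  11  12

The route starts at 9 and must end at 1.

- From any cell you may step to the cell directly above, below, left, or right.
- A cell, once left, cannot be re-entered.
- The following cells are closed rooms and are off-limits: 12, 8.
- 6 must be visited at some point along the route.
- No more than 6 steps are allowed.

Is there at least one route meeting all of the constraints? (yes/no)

One route that works: 9 → 6 → 3 → 2 → 1.

yes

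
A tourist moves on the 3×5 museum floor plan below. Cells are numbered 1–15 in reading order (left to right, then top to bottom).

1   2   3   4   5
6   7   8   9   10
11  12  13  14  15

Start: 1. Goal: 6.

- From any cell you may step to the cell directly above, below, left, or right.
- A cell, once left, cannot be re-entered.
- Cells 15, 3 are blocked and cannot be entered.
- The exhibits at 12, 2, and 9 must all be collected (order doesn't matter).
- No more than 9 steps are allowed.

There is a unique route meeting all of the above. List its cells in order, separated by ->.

1 -> 2 -> 7 -> 8 -> 9 -> 14 -> 13 -> 12 -> 11 -> 6

The budget equals the shortest possible length, so every move has to be on a shortest route through the required cells.
Route from 1: right to 2, down to 7, 2× right (reaching 9), down to 14, 3× left (reaching 11), up to 6 — 9 moves in all.
Check: all required cells visited; 9 ≤ 9 moves.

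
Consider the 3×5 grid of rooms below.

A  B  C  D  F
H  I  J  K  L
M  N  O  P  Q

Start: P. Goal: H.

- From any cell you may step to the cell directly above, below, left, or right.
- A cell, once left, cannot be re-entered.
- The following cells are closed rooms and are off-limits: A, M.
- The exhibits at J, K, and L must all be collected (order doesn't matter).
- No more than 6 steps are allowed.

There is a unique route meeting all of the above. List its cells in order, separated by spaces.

P Q L K J I H

Any route must reach J, K, and L and still end at H within 6 moves, so the order of the required stops is forced.
Route from P: right 1 to Q, up 1 to L, left 4 to H — 6 moves in all.
Check: all required cells visited; 6 ≤ 6 moves.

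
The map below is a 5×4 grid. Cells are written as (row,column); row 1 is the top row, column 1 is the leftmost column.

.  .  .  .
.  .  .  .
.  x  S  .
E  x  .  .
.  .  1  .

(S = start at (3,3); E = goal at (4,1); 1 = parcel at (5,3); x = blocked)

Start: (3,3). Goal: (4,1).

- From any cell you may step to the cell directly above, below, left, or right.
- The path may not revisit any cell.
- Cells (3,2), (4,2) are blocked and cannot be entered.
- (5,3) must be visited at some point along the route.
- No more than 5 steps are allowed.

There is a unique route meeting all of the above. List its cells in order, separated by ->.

Any route must reach (5,3) and still end at (4,1) within 5 moves, so the order of the required stops is forced.
Route from (3,3): down 2 to (5,3), left 2 to (5,1), up 1 to (4,1) — 5 moves in all.
Check: all required cells visited; 5 ≤ 5 moves.

(3,3) -> (4,3) -> (5,3) -> (5,2) -> (5,1) -> (4,1)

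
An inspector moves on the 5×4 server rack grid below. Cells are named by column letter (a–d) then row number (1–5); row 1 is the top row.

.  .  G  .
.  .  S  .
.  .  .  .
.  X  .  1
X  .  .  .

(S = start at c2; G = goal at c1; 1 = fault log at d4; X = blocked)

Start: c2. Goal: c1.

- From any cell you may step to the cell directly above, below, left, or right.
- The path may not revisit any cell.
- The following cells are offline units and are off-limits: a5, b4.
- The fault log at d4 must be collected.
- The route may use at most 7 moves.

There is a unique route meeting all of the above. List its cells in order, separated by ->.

Any route must reach d4 and still end at c1 within 7 moves, so the order of the required stops is forced.
Route from c2: 2× down (reaching c4), right to d4, 3× up (reaching d1), left to c1 — 7 moves in all.
Check: all required cells visited; 7 ≤ 7 moves.

c2 -> c3 -> c4 -> d4 -> d3 -> d2 -> d1 -> c1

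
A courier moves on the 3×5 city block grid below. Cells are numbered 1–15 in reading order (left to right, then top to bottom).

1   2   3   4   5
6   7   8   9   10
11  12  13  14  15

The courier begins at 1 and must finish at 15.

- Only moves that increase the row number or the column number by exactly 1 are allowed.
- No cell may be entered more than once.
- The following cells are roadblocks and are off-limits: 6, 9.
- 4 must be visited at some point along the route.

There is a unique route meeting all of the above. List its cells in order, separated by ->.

Moves only go right or down, so the column and row indices never decrease.
Route from 1: 4× right (reaching 5), 2× down (reaching 15) — 6 moves in all.
Check: all required cells visited.

1 -> 2 -> 3 -> 4 -> 5 -> 10 -> 15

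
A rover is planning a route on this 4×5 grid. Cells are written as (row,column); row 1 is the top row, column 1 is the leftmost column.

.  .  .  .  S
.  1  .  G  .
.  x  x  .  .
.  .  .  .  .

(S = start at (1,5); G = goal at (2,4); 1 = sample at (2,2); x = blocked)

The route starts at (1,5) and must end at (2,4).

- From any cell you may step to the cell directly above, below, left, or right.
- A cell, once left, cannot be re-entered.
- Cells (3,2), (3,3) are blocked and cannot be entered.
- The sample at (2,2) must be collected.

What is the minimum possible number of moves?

6

Any route passes through (2,2) somewhere between (1,5) and (2,4). Summing Manhattan distances along the two legs ((1,5) → (2,2) → (2,4)) gives a lower bound of 4 + 2 = 6 moves.
A route of 6 moves achieves this: (1,5) → (1,4) → (1,3) → (1,2) → (2,2) → (2,3) → (2,4).
Since 6 matches the lower bound, it is optimal.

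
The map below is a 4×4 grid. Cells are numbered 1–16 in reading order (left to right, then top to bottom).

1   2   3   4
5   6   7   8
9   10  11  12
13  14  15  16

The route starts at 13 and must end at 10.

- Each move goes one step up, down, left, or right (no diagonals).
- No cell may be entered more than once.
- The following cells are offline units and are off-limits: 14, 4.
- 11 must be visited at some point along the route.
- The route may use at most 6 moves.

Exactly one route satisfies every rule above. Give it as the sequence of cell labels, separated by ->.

13 -> 9 -> 5 -> 6 -> 7 -> 11 -> 10

Any route must reach 11 and still end at 10 within 6 moves, so the order of the required stops is forced.
Route from 13: up 2 to 5, right 2 to 7, down 1 to 11, left 1 to 10 — 6 moves in all.
Check: all required cells visited; 6 ≤ 6 moves.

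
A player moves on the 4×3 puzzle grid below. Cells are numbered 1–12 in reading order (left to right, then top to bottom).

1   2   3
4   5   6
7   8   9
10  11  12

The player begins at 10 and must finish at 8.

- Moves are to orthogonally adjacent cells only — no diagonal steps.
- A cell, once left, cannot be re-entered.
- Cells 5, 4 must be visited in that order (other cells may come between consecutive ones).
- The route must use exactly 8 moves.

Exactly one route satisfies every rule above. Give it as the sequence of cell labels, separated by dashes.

10 - 11 - 12 - 9 - 6 - 5 - 4 - 7 - 8

The waypoints must appear in the order 5, 4, with no cell reused.
Route from 10: 2× right (reaching 12), 2× up (reaching 6), 2× left (reaching 4), down to 7, right to 8 — 8 moves in all.
Check: order respected (5 at step 5, 4 at step 6); 8 moves as required.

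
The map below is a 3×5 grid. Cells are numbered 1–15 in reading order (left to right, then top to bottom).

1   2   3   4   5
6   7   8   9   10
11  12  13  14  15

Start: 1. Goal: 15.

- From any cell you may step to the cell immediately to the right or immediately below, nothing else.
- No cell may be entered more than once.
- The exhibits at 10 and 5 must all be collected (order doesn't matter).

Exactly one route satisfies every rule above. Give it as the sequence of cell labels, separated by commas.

Moves only go right or down, so the column and row indices never decrease.
Route from 1: 4× right (reaching 5), 2× down (reaching 15) — 6 moves in all.
Check: all required cells visited.

1, 2, 3, 4, 5, 10, 15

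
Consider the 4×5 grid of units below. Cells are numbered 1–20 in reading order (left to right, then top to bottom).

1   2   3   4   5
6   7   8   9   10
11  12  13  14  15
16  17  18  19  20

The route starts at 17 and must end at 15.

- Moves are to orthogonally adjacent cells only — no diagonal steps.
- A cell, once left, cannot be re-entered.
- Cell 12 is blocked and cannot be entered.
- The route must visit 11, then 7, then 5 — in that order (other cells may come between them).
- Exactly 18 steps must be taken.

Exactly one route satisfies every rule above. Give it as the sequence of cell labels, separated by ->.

The waypoints must appear in the order 11, 7, 5, with no cell reused.
Route from 17: left to 16, 3× up (reaching 1), right to 2, down to 7, right to 8, up to 3, 2× right (reaching 5), down to 10, left to 9, down to 14, left to 13, down to 18, 2× right (reaching 20), up to 15 — 18 moves in all.
Check: order respected (11 at step 2, 7 at step 6, 5 at step 10); 18 moves as required.

17 -> 16 -> 11 -> 6 -> 1 -> 2 -> 7 -> 8 -> 3 -> 4 -> 5 -> 10 -> 9 -> 14 -> 13 -> 18 -> 19 -> 20 -> 15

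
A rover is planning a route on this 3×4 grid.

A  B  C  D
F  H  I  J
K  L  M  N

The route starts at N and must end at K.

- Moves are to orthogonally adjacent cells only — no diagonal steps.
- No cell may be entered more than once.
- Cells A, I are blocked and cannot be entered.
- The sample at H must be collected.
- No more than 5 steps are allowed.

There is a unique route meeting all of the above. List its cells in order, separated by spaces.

N M L H F K

The 5-move cap with required stops at H leaves no slack for detours.
Route from N: 2× left (reaching L), up to H, left to F, down to K — 5 moves in all.
Check: all required cells visited; 5 ≤ 5 moves.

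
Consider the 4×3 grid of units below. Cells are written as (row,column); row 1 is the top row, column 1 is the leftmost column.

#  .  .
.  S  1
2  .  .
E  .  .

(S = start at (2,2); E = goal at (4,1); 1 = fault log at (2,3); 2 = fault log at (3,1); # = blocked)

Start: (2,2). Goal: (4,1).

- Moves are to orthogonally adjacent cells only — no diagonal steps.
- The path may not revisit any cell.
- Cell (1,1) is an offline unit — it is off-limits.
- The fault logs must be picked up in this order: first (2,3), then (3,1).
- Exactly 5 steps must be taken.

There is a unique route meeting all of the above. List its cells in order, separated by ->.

The waypoints must appear in the order (2,3), (3,1), with no cell reused.
Route from (2,2): right 1 to (2,3), down 1 to (3,3), left 2 to (3,1), down 1 to (4,1) — 5 moves in all.
Check: order respected (1 at step 1, 2 at step 4); 5 moves as required.

(2,2) -> (2,3) -> (3,3) -> (3,2) -> (3,1) -> (4,1)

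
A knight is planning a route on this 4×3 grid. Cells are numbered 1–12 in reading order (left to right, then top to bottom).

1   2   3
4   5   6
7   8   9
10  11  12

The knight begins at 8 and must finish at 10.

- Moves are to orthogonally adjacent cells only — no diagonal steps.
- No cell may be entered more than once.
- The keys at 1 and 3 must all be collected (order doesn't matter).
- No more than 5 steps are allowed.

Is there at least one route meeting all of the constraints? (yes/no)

Even ignoring the no-revisit rule, getting from 8 to 10, taking the cheapest ordering 8 → 3 → 1 → 10 needs at least 3 + 2 + 3 = 8 moves (Manhattan distance per leg), which exceeds the 5-move limit.

no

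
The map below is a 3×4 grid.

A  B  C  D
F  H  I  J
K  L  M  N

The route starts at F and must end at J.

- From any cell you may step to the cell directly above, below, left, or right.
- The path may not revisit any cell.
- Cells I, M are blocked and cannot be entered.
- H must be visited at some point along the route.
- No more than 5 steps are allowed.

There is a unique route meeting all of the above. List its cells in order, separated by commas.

The budget equals the shortest possible length, so every move has to be on a shortest route through the required cells.
Route from F: right to H, up to B, 2× right (reaching D), down to J — 5 moves in all.
Check: all required cells visited; 5 ≤ 5 moves.

F, H, B, C, D, J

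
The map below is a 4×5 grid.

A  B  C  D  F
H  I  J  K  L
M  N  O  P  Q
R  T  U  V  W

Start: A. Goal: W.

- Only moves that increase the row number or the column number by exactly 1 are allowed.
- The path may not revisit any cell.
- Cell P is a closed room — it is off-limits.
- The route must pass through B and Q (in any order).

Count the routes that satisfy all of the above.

4

A right/down-only route from A to W makes exactly 3 down-moves and 4 right-moves in some order.
With no other constraints that would be C(7,3) = 35 routes.
A monotone route can only reach the required cells in the order B, Q, so split there and multiply the segment counts (each segment already excludes blocked cells): A→B: 1; B→Q: 4; Q→W: 1; product = 4.
That gives 4 routes.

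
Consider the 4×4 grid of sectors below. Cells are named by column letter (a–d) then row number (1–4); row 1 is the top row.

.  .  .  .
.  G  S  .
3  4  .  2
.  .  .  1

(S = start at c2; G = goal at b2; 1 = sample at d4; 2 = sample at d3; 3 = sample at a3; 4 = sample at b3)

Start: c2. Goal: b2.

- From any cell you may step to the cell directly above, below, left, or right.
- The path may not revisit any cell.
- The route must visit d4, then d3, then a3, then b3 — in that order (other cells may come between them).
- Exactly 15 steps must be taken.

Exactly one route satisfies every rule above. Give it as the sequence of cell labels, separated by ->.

c2 -> c3 -> c4 -> d4 -> d3 -> d2 -> d1 -> c1 -> b1 -> a1 -> a2 -> a3 -> a4 -> b4 -> b3 -> b2

The waypoints must appear in the order d4, d3, a3, b3, with no cell reused.
Route from c2: down 2 to c4, right 1 to d4, up 3 to d1, left 3 to a1, down 3 to a4, right 1 to b4, up 2 to b2 — 15 moves in all.
Check: order respected (1 at step 3, 2 at step 4, 3 at step 11, 4 at step 14); 15 moves as required.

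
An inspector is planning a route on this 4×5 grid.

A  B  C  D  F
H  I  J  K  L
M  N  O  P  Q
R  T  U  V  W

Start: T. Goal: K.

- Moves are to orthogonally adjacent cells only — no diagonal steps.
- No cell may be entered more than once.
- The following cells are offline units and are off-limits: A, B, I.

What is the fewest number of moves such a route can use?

4

The Manhattan distance from T to K is |4−2| + |2−4| = 4, so at least 4 moves are needed.
A route of 4 moves achieves this: T → N → O → J → K.
Since 4 matches the lower bound, it is optimal.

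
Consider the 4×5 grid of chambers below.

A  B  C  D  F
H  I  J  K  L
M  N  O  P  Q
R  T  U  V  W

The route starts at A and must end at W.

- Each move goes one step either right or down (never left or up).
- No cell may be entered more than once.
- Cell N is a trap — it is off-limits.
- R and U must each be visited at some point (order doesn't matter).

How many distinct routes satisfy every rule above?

1

A right/down-only route from A to W makes exactly 3 down-moves and 4 right-moves in some order.
With no other constraints that would be C(7,3) = 35 routes.
A monotone route can only reach the required cells in the order R, U, so split there and multiply the segment counts (each segment already excludes blocked cells): A→R: 1; R→U: 1; U→W: 1; product = 1.
That gives 1 route.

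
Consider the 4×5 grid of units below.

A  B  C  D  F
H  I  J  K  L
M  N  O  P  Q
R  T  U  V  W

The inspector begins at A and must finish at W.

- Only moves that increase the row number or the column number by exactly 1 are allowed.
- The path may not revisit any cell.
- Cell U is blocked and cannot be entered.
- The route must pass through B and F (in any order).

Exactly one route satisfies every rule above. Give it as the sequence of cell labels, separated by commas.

A, B, C, D, F, L, Q, W

Moves only go right or down, so the column and row indices never decrease.
Route from A: right 4 to F, down 3 to W — 7 moves in all.
Check: all required cells visited.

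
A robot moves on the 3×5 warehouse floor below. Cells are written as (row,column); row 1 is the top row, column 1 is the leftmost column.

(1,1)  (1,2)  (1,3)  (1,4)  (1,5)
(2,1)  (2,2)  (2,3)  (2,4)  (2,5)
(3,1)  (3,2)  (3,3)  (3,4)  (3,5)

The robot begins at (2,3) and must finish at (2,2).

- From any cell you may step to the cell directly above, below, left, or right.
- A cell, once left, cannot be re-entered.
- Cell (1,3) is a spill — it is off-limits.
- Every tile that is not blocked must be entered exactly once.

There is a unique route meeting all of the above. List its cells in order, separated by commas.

Need to visit all 14 open cells exactly once, starting at (2,3) and ending at (2,2).
Cell (1,2) has only two open neighbours ((2,2) and (1,1)), so the path must pass straight through it: one of those is the cell it's entered from and the other is where it exits.
Route from (2,3): right 1 to (2,4), up 1 to (1,4), right 1 to (1,5), down 2 to (3,5), left 4 to (3,1), up 2 to (1,1), right 1 to (1,2), down 1 to (2,2) — 13 moves in all.
Check: all 14 open cells covered.

(2,3), (2,4), (1,4), (1,5), (2,5), (3,5), (3,4), (3,3), (3,2), (3,1), (2,1), (1,1), (1,2), (2,2)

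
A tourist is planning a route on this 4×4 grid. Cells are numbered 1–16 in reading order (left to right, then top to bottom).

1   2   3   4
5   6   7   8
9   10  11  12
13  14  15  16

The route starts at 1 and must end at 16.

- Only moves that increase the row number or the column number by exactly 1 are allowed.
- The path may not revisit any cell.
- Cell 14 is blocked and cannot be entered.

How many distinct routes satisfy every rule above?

16

A right/down-only route from 1 to 16 makes exactly 3 down-moves and 3 right-moves in some order.
With no other constraints that would be C(6,3) = 20 routes.
Subtract routes through each blocked cell (inclusion–exclusion for overlaps): − through 14: 4 → 16.
That gives 16 routes.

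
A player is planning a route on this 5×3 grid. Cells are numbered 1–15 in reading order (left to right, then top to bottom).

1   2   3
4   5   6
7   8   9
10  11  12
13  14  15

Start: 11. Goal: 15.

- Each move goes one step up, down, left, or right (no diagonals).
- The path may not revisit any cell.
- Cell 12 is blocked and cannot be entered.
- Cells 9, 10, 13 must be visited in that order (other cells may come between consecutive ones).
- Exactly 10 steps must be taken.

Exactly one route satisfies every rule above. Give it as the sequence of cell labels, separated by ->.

The waypoints must appear in the order 9, 10, 13, with no cell reused.
Route from 11: up to 8, right to 9, up to 6, 2× left (reaching 4), 3× down (reaching 13), 2× right (reaching 15) — 10 moves in all.
Check: order respected (9 at step 2, 10 at step 7, 13 at step 8); 10 moves as required.

11 -> 8 -> 9 -> 6 -> 5 -> 4 -> 7 -> 10 -> 13 -> 14 -> 15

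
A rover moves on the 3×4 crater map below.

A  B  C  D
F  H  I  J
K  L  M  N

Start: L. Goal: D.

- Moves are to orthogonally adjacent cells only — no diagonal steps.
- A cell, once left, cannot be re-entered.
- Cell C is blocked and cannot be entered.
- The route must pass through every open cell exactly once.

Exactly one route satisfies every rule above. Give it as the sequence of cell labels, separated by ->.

Need to visit all 11 open cells exactly once, starting at L and ending at D.
Cell B has only two open neighbours (H and A), so the path must pass straight through it: one of those is the cell it's entered from and the other is where it exits.
Route from L: left 1 to K, up 2 to A, right 1 to B, down 1 to H, right 1 to I, down 1 to M, right 1 to N, up 2 to D — 10 moves in all.
Check: all 11 open cells covered.

L -> K -> F -> A -> B -> H -> I -> M -> N -> J -> D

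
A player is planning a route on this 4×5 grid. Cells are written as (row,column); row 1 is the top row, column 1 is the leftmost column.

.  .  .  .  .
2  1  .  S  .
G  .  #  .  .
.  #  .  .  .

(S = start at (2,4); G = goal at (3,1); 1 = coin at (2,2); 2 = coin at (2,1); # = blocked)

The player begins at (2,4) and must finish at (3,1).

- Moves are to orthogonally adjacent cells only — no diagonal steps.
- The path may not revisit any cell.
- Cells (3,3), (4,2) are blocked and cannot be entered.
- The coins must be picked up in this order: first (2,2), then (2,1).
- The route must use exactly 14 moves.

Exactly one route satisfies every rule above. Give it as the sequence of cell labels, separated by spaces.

The waypoints must appear in the order (2,2), (2,1), with no cell reused.
Route from (2,4): 2× down (reaching (4,4)), right to (4,5), 3× up (reaching (1,5)), 2× left (reaching (1,3)), down to (2,3), left to (2,2), up to (1,2), left to (1,1), 2× down (reaching (3,1)) — 14 moves in all.
Check: order respected (1 at step 10, 2 at step 13); 14 moves as required.

(2,4) (3,4) (4,4) (4,5) (3,5) (2,5) (1,5) (1,4) (1,3) (2,3) (2,2) (1,2) (1,1) (2,1) (3,1)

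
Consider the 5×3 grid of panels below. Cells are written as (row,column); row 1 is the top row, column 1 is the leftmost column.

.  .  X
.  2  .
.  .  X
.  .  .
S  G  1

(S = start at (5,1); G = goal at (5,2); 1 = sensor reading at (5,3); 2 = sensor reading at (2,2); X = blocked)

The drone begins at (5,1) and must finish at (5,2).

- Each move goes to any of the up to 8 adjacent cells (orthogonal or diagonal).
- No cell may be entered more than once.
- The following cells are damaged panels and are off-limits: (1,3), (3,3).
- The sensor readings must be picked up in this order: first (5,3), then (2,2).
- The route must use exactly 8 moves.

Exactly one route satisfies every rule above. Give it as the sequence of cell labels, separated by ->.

The waypoints must appear in the order (5,3), (2,2), with no cell reused.
Route from (5,1): up-right 1 to (4,2), down-right 1 to (5,3), up 1 to (4,3), up-left 1 to (3,2), up 1 to (2,2), down-left 1 to (3,1), down 1 to (4,1), down-right 1 to (5,2) — 8 moves in all.
Check: order respected (1 at step 2, 2 at step 5); 8 moves as required.

(5,1) -> (4,2) -> (5,3) -> (4,3) -> (3,2) -> (2,2) -> (3,1) -> (4,1) -> (5,2)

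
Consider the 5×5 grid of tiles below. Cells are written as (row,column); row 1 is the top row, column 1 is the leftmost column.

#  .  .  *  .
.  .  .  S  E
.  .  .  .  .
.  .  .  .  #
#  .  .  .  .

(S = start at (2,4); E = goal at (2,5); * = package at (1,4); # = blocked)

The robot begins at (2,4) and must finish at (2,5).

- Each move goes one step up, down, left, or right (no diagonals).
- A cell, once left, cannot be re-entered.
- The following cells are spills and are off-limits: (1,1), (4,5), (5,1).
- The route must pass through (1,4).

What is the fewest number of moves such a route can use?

3

Any route passes through (1,4) somewhere between (2,4) and (2,5). Summing Manhattan distances along the two legs ((2,4) → (1,4) → (2,5)) gives a lower bound of 1 + 2 = 3 moves.
A route of 3 moves achieves this: (2,4) → (1,4) → (1,5) → (2,5).
Since 3 matches the lower bound, it is optimal.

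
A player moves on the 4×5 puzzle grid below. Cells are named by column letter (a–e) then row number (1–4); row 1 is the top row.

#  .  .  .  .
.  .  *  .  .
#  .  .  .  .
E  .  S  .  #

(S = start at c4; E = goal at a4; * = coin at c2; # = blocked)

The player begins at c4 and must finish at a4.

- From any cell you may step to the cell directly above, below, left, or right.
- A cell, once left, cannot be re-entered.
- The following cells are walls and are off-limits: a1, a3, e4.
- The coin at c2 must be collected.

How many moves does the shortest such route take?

Any route passes through c2 somewhere between c4 and a4. Summing Manhattan distances along the two legs (c4 → c2 → a4) gives a lower bound of 2 + 4 = 6 moves.
A route of 6 moves achieves this: c4 → c3 → c2 → b2 → b3 → b4 → a4.
Since 6 matches the lower bound, it is optimal.

6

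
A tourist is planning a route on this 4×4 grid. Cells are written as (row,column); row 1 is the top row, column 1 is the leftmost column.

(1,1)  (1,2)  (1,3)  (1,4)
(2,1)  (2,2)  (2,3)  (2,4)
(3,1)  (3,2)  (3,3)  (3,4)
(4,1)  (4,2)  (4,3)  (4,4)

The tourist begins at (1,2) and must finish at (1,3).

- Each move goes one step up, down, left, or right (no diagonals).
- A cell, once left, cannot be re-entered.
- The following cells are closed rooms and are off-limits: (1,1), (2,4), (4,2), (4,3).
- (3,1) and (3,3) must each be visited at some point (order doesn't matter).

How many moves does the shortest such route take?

7

Any route passes through (3,1) and (3,3) in some order between (1,2) and (1,3). Summing Manhattan distances along each leg and taking the cheapest ordering ((1,2) → (3,1) → (3,3) → (1,3)) gives a lower bound of 3 + 2 + 2 = 7 moves.
A route of 7 moves achieves this: (1,2) → (2,2) → (2,1) → (3,1) → (3,2) → (3,3) → (2,3) → (1,3).
Since 7 matches the lower bound, it is optimal.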